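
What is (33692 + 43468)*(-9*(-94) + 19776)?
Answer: 1591193520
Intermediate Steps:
(33692 + 43468)*(-9*(-94) + 19776) = 77160*(846 + 19776) = 77160*20622 = 1591193520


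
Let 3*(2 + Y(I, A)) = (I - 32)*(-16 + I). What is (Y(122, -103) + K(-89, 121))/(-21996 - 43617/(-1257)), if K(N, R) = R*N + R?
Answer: 625986/1840357 ≈ 0.34014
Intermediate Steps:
K(N, R) = R + N*R (K(N, R) = N*R + R = R + N*R)
Y(I, A) = -2 + (-32 + I)*(-16 + I)/3 (Y(I, A) = -2 + ((I - 32)*(-16 + I))/3 = -2 + ((-32 + I)*(-16 + I))/3 = -2 + (-32 + I)*(-16 + I)/3)
(Y(122, -103) + K(-89, 121))/(-21996 - 43617/(-1257)) = ((506/3 - 16*122 + (⅓)*122²) + 121*(1 - 89))/(-21996 - 43617/(-1257)) = ((506/3 - 1952 + (⅓)*14884) + 121*(-88))/(-21996 - 43617*(-1/1257)) = ((506/3 - 1952 + 14884/3) - 10648)/(-21996 + 14539/419) = (3178 - 10648)/(-9201785/419) = -7470*(-419/9201785) = 625986/1840357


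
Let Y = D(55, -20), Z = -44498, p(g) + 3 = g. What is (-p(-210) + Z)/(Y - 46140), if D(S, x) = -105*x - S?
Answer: 8857/8819 ≈ 1.0043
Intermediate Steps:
p(g) = -3 + g
D(S, x) = -S - 105*x
Y = 2045 (Y = -1*55 - 105*(-20) = -55 + 2100 = 2045)
(-p(-210) + Z)/(Y - 46140) = (-(-3 - 210) - 44498)/(2045 - 46140) = (-1*(-213) - 44498)/(-44095) = (213 - 44498)*(-1/44095) = -44285*(-1/44095) = 8857/8819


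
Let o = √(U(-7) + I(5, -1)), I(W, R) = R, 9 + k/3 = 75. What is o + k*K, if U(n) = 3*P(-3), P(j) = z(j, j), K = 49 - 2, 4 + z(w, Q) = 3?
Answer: 9306 + 2*I ≈ 9306.0 + 2.0*I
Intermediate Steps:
z(w, Q) = -1 (z(w, Q) = -4 + 3 = -1)
K = 47
P(j) = -1
k = 198 (k = -27 + 3*75 = -27 + 225 = 198)
U(n) = -3 (U(n) = 3*(-1) = -3)
o = 2*I (o = √(-3 - 1) = √(-4) = 2*I ≈ 2.0*I)
o + k*K = 2*I + 198*47 = 2*I + 9306 = 9306 + 2*I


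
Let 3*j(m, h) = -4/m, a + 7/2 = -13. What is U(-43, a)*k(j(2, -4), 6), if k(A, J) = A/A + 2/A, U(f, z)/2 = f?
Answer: 172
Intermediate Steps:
a = -33/2 (a = -7/2 - 13 = -33/2 ≈ -16.500)
j(m, h) = -4/(3*m) (j(m, h) = (-4/m)/3 = -4/(3*m))
U(f, z) = 2*f
k(A, J) = 1 + 2/A
U(-43, a)*k(j(2, -4), 6) = (2*(-43))*((2 - 4/3/2)/((-4/3/2))) = -86*(2 - 4/3*1/2)/((-4/3*1/2)) = -86*(2 - 2/3)/(-2/3) = -(-129)*4/3 = -86*(-2) = 172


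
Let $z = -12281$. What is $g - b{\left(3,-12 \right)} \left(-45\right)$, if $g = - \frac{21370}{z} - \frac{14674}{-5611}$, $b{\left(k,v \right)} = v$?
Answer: $- \frac{36910574676}{68908691} \approx -535.64$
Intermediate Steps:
$g = \frac{300118464}{68908691}$ ($g = - \frac{21370}{-12281} - \frac{14674}{-5611} = \left(-21370\right) \left(- \frac{1}{12281}\right) - - \frac{14674}{5611} = \frac{21370}{12281} + \frac{14674}{5611} = \frac{300118464}{68908691} \approx 4.3553$)
$g - b{\left(3,-12 \right)} \left(-45\right) = \frac{300118464}{68908691} - \left(-12\right) \left(-45\right) = \frac{300118464}{68908691} - 540 = - \frac{36910574676}{68908691}$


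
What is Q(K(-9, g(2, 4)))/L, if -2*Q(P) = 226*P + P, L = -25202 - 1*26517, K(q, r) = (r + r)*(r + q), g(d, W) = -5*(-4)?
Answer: 49940/51719 ≈ 0.96560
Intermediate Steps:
g(d, W) = 20
K(q, r) = 2*r*(q + r) (K(q, r) = (2*r)*(q + r) = 2*r*(q + r))
L = -51719 (L = -25202 - 26517 = -51719)
Q(P) = -227*P/2 (Q(P) = -(226*P + P)/2 = -227*P/2)
Q(K(-9, g(2, 4)))/L = -227*20*(-9 + 20)/(-51719) = -227*20*11*(-1/51719) = -227/2*440*(-1/51719) = -49940*(-1/51719) = 49940/51719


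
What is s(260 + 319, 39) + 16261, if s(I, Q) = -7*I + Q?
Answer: 12247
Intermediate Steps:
s(I, Q) = Q - 7*I
s(260 + 319, 39) + 16261 = (39 - 7*(260 + 319)) + 16261 = (39 - 7*579) + 16261 = (39 - 4053) + 16261 = -4014 + 16261 = 12247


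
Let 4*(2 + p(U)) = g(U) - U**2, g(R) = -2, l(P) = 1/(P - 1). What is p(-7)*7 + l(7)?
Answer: -1237/12 ≈ -103.08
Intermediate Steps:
l(P) = 1/(-1 + P)
p(U) = -5/2 - U**2/4 (p(U) = -2 + (-2 - U**2)/4 = -2 + (-1/2 - U**2/4) = -5/2 - U**2/4)
p(-7)*7 + l(7) = (-5/2 - 1/4*(-7)**2)*7 + 1/(-1 + 7) = (-5/2 - 1/4*49)*7 + 1/6 = (-5/2 - 49/4)*7 + 1/6 = -59/4*7 + 1/6 = -413/4 + 1/6 = -1237/12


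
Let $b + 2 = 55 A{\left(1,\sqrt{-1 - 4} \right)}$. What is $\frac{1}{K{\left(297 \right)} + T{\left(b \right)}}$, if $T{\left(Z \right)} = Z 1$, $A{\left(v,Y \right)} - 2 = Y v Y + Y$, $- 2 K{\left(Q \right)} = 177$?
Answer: $- \frac{1022}{321621} - \frac{220 i \sqrt{5}}{321621} \approx -0.0031777 - 0.0015295 i$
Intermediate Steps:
$K{\left(Q \right)} = - \frac{177}{2}$ ($K{\left(Q \right)} = \left(- \frac{1}{2}\right) 177 = - \frac{177}{2}$)
$A{\left(v,Y \right)} = 2 + Y + v Y^{2}$ ($A{\left(v,Y \right)} = 2 + \left(Y v Y + Y\right) = 2 + \left(v Y^{2} + Y\right) = 2 + \left(Y + v Y^{2}\right) = 2 + Y + v Y^{2}$)
$b = -167 + 55 i \sqrt{5}$ ($b = -2 + 55 \left(2 + \sqrt{-1 - 4} + 1 \left(\sqrt{-1 - 4}\right)^{2}\right) = -2 + 55 \left(2 + \sqrt{-5} + 1 \left(\sqrt{-5}\right)^{2}\right) = -2 + 55 \left(2 + i \sqrt{5} + 1 \left(i \sqrt{5}\right)^{2}\right) = -2 + 55 \left(2 + i \sqrt{5} + 1 \left(-5\right)\right) = -2 + 55 \left(2 + i \sqrt{5} - 5\right) = -2 + 55 \left(-3 + i \sqrt{5}\right) = -2 - \left(165 - 55 i \sqrt{5}\right) = -167 + 55 i \sqrt{5} \approx -167.0 + 122.98 i$)
$T{\left(Z \right)} = Z$
$\frac{1}{K{\left(297 \right)} + T{\left(b \right)}} = \frac{1}{- \frac{177}{2} - \left(167 - 55 i \sqrt{5}\right)} = \frac{1}{- \frac{511}{2} + 55 i \sqrt{5}}$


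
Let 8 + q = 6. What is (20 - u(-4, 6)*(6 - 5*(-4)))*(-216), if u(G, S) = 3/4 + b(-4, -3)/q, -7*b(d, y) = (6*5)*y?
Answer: -253476/7 ≈ -36211.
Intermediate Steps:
q = -2 (q = -8 + 6 = -2)
b(d, y) = -30*y/7 (b(d, y) = -6*5*y/7 = -30*y/7)
u(G, S) = -159/28 (u(G, S) = 3/4 - 30/7*(-3)/(-2) = 3*(¼) + (90/7)*(-½) = ¾ - 45/7 = -159/28)
(20 - u(-4, 6)*(6 - 5*(-4)))*(-216) = (20 - (-159)*(6 - 5*(-4))/28)*(-216) = (20 - (-159)*(6 + 20)/28)*(-216) = (20 - (-159)*26/28)*(-216) = (20 - 1*(-2067/14))*(-216) = (20 + 2067/14)*(-216) = (2347/14)*(-216) = -253476/7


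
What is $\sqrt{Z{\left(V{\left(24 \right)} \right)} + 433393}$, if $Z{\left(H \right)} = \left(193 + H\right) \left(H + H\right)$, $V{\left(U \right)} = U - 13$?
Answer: $\sqrt{437881} \approx 661.73$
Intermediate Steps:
$V{\left(U \right)} = -13 + U$ ($V{\left(U \right)} = U - 13 = -13 + U$)
$Z{\left(H \right)} = 2 H \left(193 + H\right)$ ($Z{\left(H \right)} = \left(193 + H\right) 2 H = 2 H \left(193 + H\right)$)
$\sqrt{Z{\left(V{\left(24 \right)} \right)} + 433393} = \sqrt{2 \left(-13 + 24\right) \left(193 + \left(-13 + 24\right)\right) + 433393} = \sqrt{2 \cdot 11 \left(193 + 11\right) + 433393} = \sqrt{2 \cdot 11 \cdot 204 + 433393} = \sqrt{4488 + 433393} = \sqrt{437881}$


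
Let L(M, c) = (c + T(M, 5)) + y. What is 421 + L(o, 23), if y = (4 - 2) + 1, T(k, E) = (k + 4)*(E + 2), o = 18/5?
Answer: 2501/5 ≈ 500.20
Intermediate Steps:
o = 18/5 (o = 18*(1/5) = 18/5 ≈ 3.6000)
T(k, E) = (2 + E)*(4 + k) (T(k, E) = (4 + k)*(2 + E) = (2 + E)*(4 + k))
y = 3 (y = 2 + 1 = 3)
L(M, c) = 31 + c + 7*M (L(M, c) = (c + (8 + 2*M + 4*5 + 5*M)) + 3 = (c + (8 + 2*M + 20 + 5*M)) + 3 = (c + (28 + 7*M)) + 3 = (28 + c + 7*M) + 3 = 31 + c + 7*M)
421 + L(o, 23) = 421 + (31 + 23 + 7*(18/5)) = 421 + (31 + 23 + 126/5) = 421 + 396/5 = 2501/5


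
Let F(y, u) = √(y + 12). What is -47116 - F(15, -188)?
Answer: -47116 - 3*√3 ≈ -47121.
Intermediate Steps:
F(y, u) = √(12 + y)
-47116 - F(15, -188) = -47116 - √(12 + 15) = -47116 - √27 = -47116 - 3*√3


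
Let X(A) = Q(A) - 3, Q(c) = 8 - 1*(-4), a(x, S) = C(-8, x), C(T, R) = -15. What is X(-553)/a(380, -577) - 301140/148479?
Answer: -650379/247465 ≈ -2.6282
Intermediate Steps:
a(x, S) = -15
Q(c) = 12 (Q(c) = 8 + 4 = 12)
X(A) = 9 (X(A) = 12 - 3 = 9)
X(-553)/a(380, -577) - 301140/148479 = 9/(-15) - 301140/148479 = 9*(-1/15) - 301140*1/148479 = -3/5 - 100380/49493 = -650379/247465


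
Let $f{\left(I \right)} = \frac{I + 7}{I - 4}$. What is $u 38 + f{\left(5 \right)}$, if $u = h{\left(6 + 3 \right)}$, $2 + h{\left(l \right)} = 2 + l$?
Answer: $354$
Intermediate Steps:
$h{\left(l \right)} = l$ ($h{\left(l \right)} = -2 + \left(2 + l\right) = l$)
$u = 9$ ($u = 6 + 3 = 9$)
$f{\left(I \right)} = \frac{7 + I}{-4 + I}$
$u 38 + f{\left(5 \right)} = 9 \cdot 38 + \frac{7 + 5}{-4 + 5} = 342 + 1^{-1} \cdot 12 = 342 + 1 \cdot 12 = 342 + 12 = 354$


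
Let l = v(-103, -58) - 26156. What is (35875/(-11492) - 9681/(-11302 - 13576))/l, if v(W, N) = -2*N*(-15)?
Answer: 55803157/569672138464 ≈ 9.7957e-5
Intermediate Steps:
v(W, N) = 30*N
l = -27896 (l = 30*(-58) - 26156 = -1740 - 26156 = -27896)
(35875/(-11492) - 9681/(-11302 - 13576))/l = (35875/(-11492) - 9681/(-11302 - 13576))/(-27896) = (35875*(-1/11492) - 9681/(-24878))*(-1/27896) = (-35875/11492 - 9681*(-1/24878))*(-1/27896) = (-35875/11492 + 1383/3554)*(-1/27896) = -55803157/20421284*(-1/27896) = 55803157/569672138464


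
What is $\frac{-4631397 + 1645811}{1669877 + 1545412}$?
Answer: $- \frac{2985586}{3215289} \approx -0.92856$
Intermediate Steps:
$\frac{-4631397 + 1645811}{1669877 + 1545412} = - \frac{2985586}{3215289}$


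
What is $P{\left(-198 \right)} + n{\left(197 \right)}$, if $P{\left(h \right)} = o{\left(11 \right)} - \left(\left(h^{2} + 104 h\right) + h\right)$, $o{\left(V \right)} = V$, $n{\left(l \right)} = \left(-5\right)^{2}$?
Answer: $-18378$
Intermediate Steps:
$n{\left(l \right)} = 25$
$P{\left(h \right)} = 11 - h^{2} - 105 h$ ($P{\left(h \right)} = 11 - \left(\left(h^{2} + 104 h\right) + h\right) = 11 - \left(h^{2} + 105 h\right) = 11 - h^{2} - 105 h$)
$P{\left(-198 \right)} + n{\left(197 \right)} = \left(11 - \left(-198\right)^{2} - -20790\right) + 25 = \left(11 - 39204 + 20790\right) + 25 = -18403 + 25 = -18378$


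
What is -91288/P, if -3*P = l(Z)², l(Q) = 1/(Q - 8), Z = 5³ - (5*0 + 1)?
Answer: 3685113984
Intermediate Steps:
Z = 124 (Z = 125 - (0 + 1) = 125 - 1*1 = 125 - 1 = 124)
l(Q) = 1/(-8 + Q)
P = -1/40368 (P = -1/(3*(-8 + 124)²) = -(1/116)²/3 = -⅓*1/13456 = -1/40368 ≈ -2.4772e-5)
-91288/P = -91288/(-1/40368) = -91288*(-40368) = 3685113984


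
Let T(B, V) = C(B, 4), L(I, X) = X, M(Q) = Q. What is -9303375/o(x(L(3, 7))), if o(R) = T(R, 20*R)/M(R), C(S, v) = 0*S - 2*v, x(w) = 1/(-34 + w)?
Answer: -3101125/72 ≈ -43071.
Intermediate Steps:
C(S, v) = -2*v (C(S, v) = 0 - 2*v = -2*v)
T(B, V) = -8 (T(B, V) = -2*4 = -8)
o(R) = -8/R
-9303375/o(x(L(3, 7))) = -9303375*(-1/(8*(-34 + 7))) = -9303375/((-8/(1/(-27)))) = -9303375/((-8/(-1/27))) = -9303375/((-8*(-27))) = -9303375/216 = -9303375*1/216 = -3101125/72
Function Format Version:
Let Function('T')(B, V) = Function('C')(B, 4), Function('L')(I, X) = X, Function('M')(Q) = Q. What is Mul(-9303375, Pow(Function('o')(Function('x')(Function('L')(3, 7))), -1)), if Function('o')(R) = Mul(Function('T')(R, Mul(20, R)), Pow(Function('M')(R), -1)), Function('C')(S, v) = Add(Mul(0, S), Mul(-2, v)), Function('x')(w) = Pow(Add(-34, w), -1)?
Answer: Rational(-3101125, 72) ≈ -43071.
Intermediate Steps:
Function('C')(S, v) = Mul(-2, v) (Function('C')(S, v) = Add(0, Mul(-2, v)) = Mul(-2, v))
Function('T')(B, V) = -8 (Function('T')(B, V) = Mul(-2, 4) = -8)
Function('o')(R) = Mul(-8, Pow(R, -1))
Mul(-9303375, Pow(Function('o')(Function('x')(Function('L')(3, 7))), -1)) = Mul(-9303375, Pow(Mul(-8, Pow(Pow(Add(-34, 7), -1), -1)), -1)) = Mul(-9303375, Pow(Mul(-8, Pow(Pow(-27, -1), -1)), -1)) = Mul(-9303375, Pow(Mul(-8, Pow(Rational(-1, 27), -1)), -1)) = Mul(-9303375, Pow(Mul(-8, -27), -1)) = Mul(-9303375, Pow(216, -1)) = Mul(-9303375, Rational(1, 216)) = Rational(-3101125, 72)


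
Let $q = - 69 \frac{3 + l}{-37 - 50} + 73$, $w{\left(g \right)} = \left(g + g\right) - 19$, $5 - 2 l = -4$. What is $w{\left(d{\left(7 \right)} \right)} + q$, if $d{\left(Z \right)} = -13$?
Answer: $\frac{1969}{58} \approx 33.948$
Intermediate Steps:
$l = \frac{9}{2}$ ($l = \frac{5}{2} - -2 = \frac{5}{2} + 2 = \frac{9}{2} \approx 4.5$)
$w{\left(g \right)} = -19 + 2 g$ ($w{\left(g \right)} = 2 g - 19 = -19 + 2 g$)
$q = \frac{4579}{58}$ ($q = - 69 \frac{3 + \frac{9}{2}}{-37 - 50} + 73 = - 69 \frac{15}{2 \left(-87\right)} + 73 = - 69 \cdot \frac{15}{2} \left(- \frac{1}{87}\right) + 73 = \left(-69\right) \left(- \frac{5}{58}\right) + 73 = \frac{345}{58} + 73 = \frac{4579}{58} \approx 78.948$)
$w{\left(d{\left(7 \right)} \right)} + q = \left(-19 + 2 \left(-13\right)\right) + \frac{4579}{58} = \left(-19 - 26\right) + \frac{4579}{58} = -45 + \frac{4579}{58} = \frac{1969}{58}$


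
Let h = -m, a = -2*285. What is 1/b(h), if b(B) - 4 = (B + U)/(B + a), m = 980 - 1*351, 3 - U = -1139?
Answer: 1199/4283 ≈ 0.27994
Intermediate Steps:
a = -570
U = 1142 (U = 3 - 1*(-1139) = 3 + 1139 = 1142)
m = 629 (m = 980 - 351 = 629)
h = -629 (h = -1*629 = -629)
b(B) = 4 + (1142 + B)/(-570 + B) (b(B) = 4 + (B + 1142)/(B - 570) = 4 + (1142 + B)/(-570 + B))
1/b(h) = 1/((-1138 + 5*(-629))/(-570 - 629)) = 1/((-1138 - 3145)/(-1199)) = 1/(-1/1199*(-4283)) = 1/(4283/1199) = 1199/4283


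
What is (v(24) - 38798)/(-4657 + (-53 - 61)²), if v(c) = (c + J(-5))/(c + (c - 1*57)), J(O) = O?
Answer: -349201/75051 ≈ -4.6528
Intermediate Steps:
v(c) = (-5 + c)/(-57 + 2*c) (v(c) = (c - 5)/(c + (c - 1*57)) = (-5 + c)/(c + (c - 57)) = (-5 + c)/(c + (-57 + c)) = (-5 + c)/(-57 + 2*c))
(v(24) - 38798)/(-4657 + (-53 - 61)²) = ((-5 + 24)/(-57 + 2*24) - 38798)/(-4657 + (-53 - 61)²) = (19/(-57 + 48) - 38798)/(-4657 + (-114)²) = (19/(-9) - 38798)/(-4657 + 12996) = (-⅑*19 - 38798)/8339 = (-19/9 - 38798)*(1/8339) = -349201/9*1/8339 = -349201/75051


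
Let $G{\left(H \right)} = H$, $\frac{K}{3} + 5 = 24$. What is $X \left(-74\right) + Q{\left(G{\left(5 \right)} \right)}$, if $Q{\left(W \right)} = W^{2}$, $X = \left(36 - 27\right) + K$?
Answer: $-4859$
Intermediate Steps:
$K = 57$ ($K = -15 + 3 \cdot 24 = -15 + 72 = 57$)
$X = 66$ ($X = \left(36 - 27\right) + 57 = 9 + 57 = 66$)
$X \left(-74\right) + Q{\left(G{\left(5 \right)} \right)} = 66 \left(-74\right) + 5^{2} = -4884 + 25 = -4859$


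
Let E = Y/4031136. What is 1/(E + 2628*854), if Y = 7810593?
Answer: 1343712/3015711569675 ≈ 4.4557e-7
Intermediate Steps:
E = 2603531/1343712 (E = 7810593/4031136 = 7810593*(1/4031136) = 2603531/1343712 ≈ 1.9376)
1/(E + 2628*854) = 1/(2603531/1343712 + 2628*854) = 1/(2603531/1343712 + 2244312) = 1/(3015711569675/1343712) = 1343712/3015711569675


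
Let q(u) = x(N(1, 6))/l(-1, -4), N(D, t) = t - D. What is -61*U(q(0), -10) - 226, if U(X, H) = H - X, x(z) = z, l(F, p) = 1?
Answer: 689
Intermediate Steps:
q(u) = 5 (q(u) = (6 - 1*1)/1 = (6 - 1)*1 = 5*1 = 5)
-61*U(q(0), -10) - 226 = -61*(-10 - 1*5) - 226 = -61*(-10 - 5) - 226 = -61*(-15) - 226 = 915 - 226 = 689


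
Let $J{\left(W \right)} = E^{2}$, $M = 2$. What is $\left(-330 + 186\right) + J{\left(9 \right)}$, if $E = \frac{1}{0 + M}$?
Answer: $- \frac{575}{4} \approx -143.75$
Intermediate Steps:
$E = \frac{1}{2}$ ($E = \frac{1}{0 + 2} = \frac{1}{2} \approx 0.5$)
$J{\left(W \right)} = \frac{1}{4}$ ($J{\left(W \right)} = \left(\frac{1}{2}\right)^{2} = \frac{1}{4}$)
$\left(-330 + 186\right) + J{\left(9 \right)} = \left(-330 + 186\right) + \frac{1}{4} = -144 + \frac{1}{4} = - \frac{575}{4}$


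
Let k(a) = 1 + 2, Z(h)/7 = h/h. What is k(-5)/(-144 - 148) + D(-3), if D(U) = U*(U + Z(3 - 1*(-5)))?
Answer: -3507/292 ≈ -12.010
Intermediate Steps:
Z(h) = 7 (Z(h) = 7*(h/h) = 7*1 = 7)
D(U) = U*(7 + U) (D(U) = U*(U + 7) = U*(7 + U))
k(a) = 3
k(-5)/(-144 - 148) + D(-3) = 3/(-144 - 148) - 3*(7 - 3) = 3/(-292) - 3*4 = 3*(-1/292) - 12 = -3/292 - 12 = -3507/292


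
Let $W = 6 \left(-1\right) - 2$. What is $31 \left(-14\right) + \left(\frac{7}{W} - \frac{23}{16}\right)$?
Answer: $- \frac{6981}{16} \approx -436.31$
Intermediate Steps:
$W = -8$ ($W = -6 - 2 = -8$)
$31 \left(-14\right) + \left(\frac{7}{W} - \frac{23}{16}\right) = 31 \left(-14\right) + \left(\frac{7}{-8} - \frac{23}{16}\right) = -434 + \left(7 \left(- \frac{1}{8}\right) - \frac{23}{16}\right) = -434 - \frac{37}{16} = - \frac{6981}{16}$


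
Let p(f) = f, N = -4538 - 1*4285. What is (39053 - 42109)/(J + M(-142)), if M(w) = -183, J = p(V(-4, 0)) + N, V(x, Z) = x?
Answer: 1528/4505 ≈ 0.33918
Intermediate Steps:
N = -8823 (N = -4538 - 4285 = -8823)
J = -8827 (J = -4 - 8823 = -8827)
(39053 - 42109)/(J + M(-142)) = (39053 - 42109)/(-8827 - 183) = -3056/(-9010) = -3056*(-1/9010) = 1528/4505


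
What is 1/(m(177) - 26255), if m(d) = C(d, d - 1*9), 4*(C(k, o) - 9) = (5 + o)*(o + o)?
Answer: -1/11714 ≈ -8.5368e-5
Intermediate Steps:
C(k, o) = 9 + o*(5 + o)/2 (C(k, o) = 9 + ((5 + o)*(o + o))/4 = 9 + ((5 + o)*(2*o))/4 = 9 + (2*o*(5 + o))/4 = 9 + o*(5 + o)/2)
m(d) = -27/2 + (-9 + d)²/2 + 5*d/2 (m(d) = 9 + (d - 1*9)²/2 + 5*(d - 1*9)/2 = 9 + (d - 9)²/2 + 5*(d - 9)/2 = 9 + (-9 + d)²/2 + 5*(-9 + d)/2 = 9 + (-9 + d)²/2 + (-45/2 + 5*d/2) = -27/2 + (-9 + d)²/2 + 5*d/2)
1/(m(177) - 26255) = 1/((27 + (½)*177² - 13/2*177) - 26255) = 1/((27 + (½)*31329 - 2301/2) - 26255) = 1/((27 + 31329/2 - 2301/2) - 26255) = 1/(14541 - 26255) = 1/(-11714) = -1/11714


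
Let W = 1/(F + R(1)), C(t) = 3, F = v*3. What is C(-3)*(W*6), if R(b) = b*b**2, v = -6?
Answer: -18/17 ≈ -1.0588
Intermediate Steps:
F = -18 (F = -6*3 = -18)
R(b) = b**3
W = -1/17 (W = 1/(-18 + 1**3) = 1/(-18 + 1) = 1/(-17) = -1/17 ≈ -0.058824)
C(-3)*(W*6) = 3*(-1/17*6) = 3*(-6/17) = -18/17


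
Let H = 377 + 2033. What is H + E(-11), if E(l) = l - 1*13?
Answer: 2386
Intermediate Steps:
E(l) = -13 + l (E(l) = l - 13 = -13 + l)
H = 2410
H + E(-11) = 2410 + (-13 - 11) = 2410 - 24 = 2386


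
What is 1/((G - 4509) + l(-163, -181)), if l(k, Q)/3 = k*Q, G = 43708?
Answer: 1/127708 ≈ 7.8304e-6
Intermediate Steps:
l(k, Q) = 3*Q*k (l(k, Q) = 3*(k*Q) = 3*(Q*k) = 3*Q*k)
1/((G - 4509) + l(-163, -181)) = 1/((43708 - 4509) + 3*(-181)*(-163)) = 1/(39199 + 88509) = 1/127708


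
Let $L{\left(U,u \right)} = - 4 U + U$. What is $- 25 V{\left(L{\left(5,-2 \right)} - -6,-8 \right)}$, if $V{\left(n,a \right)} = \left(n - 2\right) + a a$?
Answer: $-1325$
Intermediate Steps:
$L{\left(U,u \right)} = - 3 U$
$V{\left(n,a \right)} = -2 + n + a^{2}$ ($V{\left(n,a \right)} = \left(-2 + n\right) + a^{2} = -2 + n + a^{2}$)
$- 25 V{\left(L{\left(5,-2 \right)} - -6,-8 \right)} = - 25 \left(-2 - 9 + \left(-8\right)^{2}\right) = - 25 \left(-2 + \left(-15 + 6\right) + 64\right) = - 25 \left(-2 - 9 + 64\right) = \left(-25\right) 53 = -1325$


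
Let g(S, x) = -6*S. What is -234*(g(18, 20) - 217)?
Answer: 76050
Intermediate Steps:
-234*(g(18, 20) - 217) = -234*(-6*18 - 217) = -234*(-108 - 217) = -234*(-325) = 76050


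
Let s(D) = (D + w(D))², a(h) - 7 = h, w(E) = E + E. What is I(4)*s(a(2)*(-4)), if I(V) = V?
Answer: 46656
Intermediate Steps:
w(E) = 2*E
a(h) = 7 + h
s(D) = 9*D² (s(D) = (D + 2*D)² = (3*D)² = 9*D²)
I(4)*s(a(2)*(-4)) = 4*(9*((7 + 2)*(-4))²) = 4*(9*(9*(-4))²) = 4*(9*(-36)²) = 4*(9*1296) = 4*11664 = 46656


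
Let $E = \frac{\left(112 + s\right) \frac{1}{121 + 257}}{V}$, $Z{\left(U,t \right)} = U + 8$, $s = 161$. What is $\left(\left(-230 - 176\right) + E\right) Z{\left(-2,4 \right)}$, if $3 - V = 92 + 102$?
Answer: $- \frac{1395841}{573} \approx -2436.0$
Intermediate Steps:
$Z{\left(U,t \right)} = 8 + U$
$V = -191$ ($V = 3 - \left(92 + 102\right) = 3 - 194 = -191$)
$E = - \frac{13}{3438}$ ($E = \frac{\left(112 + 161\right) \frac{1}{121 + 257}}{-191} = \frac{273}{378} \left(- \frac{1}{191}\right) = 273 \cdot \frac{1}{378} \left(- \frac{1}{191}\right) = \frac{13}{18} \left(- \frac{1}{191}\right) = - \frac{13}{3438} \approx -0.0037813$)
$\left(\left(-230 - 176\right) + E\right) Z{\left(-2,4 \right)} = \left(\left(-230 - 176\right) - \frac{13}{3438}\right) \left(8 - 2\right) = \left(\left(-230 - 176\right) - \frac{13}{3438}\right) 6 = \left(-406 - \frac{13}{3438}\right) 6 = \left(- \frac{1395841}{3438}\right) 6 = - \frac{1395841}{573}$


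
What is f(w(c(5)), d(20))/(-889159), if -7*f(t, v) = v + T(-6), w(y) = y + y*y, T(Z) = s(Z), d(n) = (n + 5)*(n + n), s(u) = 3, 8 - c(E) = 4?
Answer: 1003/6224113 ≈ 0.00016115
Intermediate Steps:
c(E) = 4 (c(E) = 8 - 1*4 = 8 - 4 = 4)
d(n) = 2*n*(5 + n) (d(n) = (5 + n)*(2*n) = 2*n*(5 + n))
T(Z) = 3
w(y) = y + y**2
f(t, v) = -3/7 - v/7 (f(t, v) = -(v + 3)/7 = -(3 + v)/7 = -3/7 - v/7)
f(w(c(5)), d(20))/(-889159) = (-3/7 - 2*20*(5 + 20)/7)/(-889159) = (-3/7 - 2*20*25/7)*(-1/889159) = (-3/7 - 1/7*1000)*(-1/889159) = (-3/7 - 1000/7)*(-1/889159) = -1003/7*(-1/889159) = 1003/6224113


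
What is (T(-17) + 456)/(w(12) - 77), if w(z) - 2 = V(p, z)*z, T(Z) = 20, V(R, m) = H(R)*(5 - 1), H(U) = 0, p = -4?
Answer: -476/75 ≈ -6.3467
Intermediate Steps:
V(R, m) = 0 (V(R, m) = 0*(5 - 1) = 0*4 = 0)
w(z) = 2 (w(z) = 2 + 0*z = 2 + 0 = 2)
(T(-17) + 456)/(w(12) - 77) = (20 + 456)/(2 - 77) = 476/(-75) = 476*(-1/75) = -476/75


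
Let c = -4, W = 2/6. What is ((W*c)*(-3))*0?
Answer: 0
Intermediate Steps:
W = 1/3 (W = 2*(1/6) = 1/3 ≈ 0.33333)
((W*c)*(-3))*0 = (((1/3)*(-4))*(-3))*0 = -4/3*(-3)*0 = 4*0 = 0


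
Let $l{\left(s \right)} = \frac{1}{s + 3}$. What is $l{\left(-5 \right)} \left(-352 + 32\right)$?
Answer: $160$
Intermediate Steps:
$l{\left(s \right)} = \frac{1}{3 + s}$
$l{\left(-5 \right)} \left(-352 + 32\right) = \frac{-352 + 32}{3 - 5} = \frac{1}{-2} \left(-320\right) = \left(- \frac{1}{2}\right) \left(-320\right) = 160$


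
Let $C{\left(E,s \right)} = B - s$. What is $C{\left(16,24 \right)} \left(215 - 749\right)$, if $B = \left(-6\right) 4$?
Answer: $25632$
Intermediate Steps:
$B = -24$
$C{\left(E,s \right)} = -24 - s$
$C{\left(16,24 \right)} \left(215 - 749\right) = \left(-24 - 24\right) \left(215 - 749\right) = \left(-24 - 24\right) \left(-534\right) = \left(-48\right) \left(-534\right) = 25632$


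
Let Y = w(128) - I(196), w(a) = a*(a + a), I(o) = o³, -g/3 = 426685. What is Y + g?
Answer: -8776823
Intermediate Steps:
g = -1280055 (g = -3*426685 = -1280055)
w(a) = 2*a² (w(a) = a*(2*a) = 2*a²)
Y = -7496768 (Y = 2*128² - 1*196³ = 2*16384 - 1*7529536 = 32768 - 7529536 = -7496768)
Y + g = -7496768 - 1280055 = -8776823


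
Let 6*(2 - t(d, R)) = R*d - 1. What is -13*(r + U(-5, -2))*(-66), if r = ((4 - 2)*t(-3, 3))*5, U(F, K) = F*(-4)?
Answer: 48620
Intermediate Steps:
t(d, R) = 13/6 - R*d/6 (t(d, R) = 2 - (R*d - 1)/6 = 2 - (-1 + R*d)/6 = 2 + (⅙ - R*d/6) = 13/6 - R*d/6)
U(F, K) = -4*F
r = 110/3 (r = ((4 - 2)*(13/6 - ⅙*3*(-3)))*5 = (2*(13/6 + 3/2))*5 = (2*(11/3))*5 = (22/3)*5 = 110/3 ≈ 36.667)
-13*(r + U(-5, -2))*(-66) = -13*(110/3 - 4*(-5))*(-66) = -13*(110/3 + 20)*(-66) = -13*170/3*(-66) = -2210/3*(-66) = 48620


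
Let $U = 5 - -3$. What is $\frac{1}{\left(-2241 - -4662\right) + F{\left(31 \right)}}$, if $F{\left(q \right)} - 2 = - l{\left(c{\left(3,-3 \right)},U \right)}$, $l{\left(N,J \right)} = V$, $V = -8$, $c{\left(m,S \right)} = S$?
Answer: $\frac{1}{2431} \approx 0.00041135$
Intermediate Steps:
$U = 8$ ($U = 5 + 3 = 8$)
$l{\left(N,J \right)} = -8$
$F{\left(q \right)} = 10$ ($F{\left(q \right)} = 2 - -8 = 2 + 8 = 10$)
$\frac{1}{\left(-2241 - -4662\right) + F{\left(31 \right)}} = \frac{1}{\left(-2241 - -4662\right) + 10} = \frac{1}{\left(-2241 + 4662\right) + 10} = \frac{1}{2421 + 10} = \frac{1}{2431}$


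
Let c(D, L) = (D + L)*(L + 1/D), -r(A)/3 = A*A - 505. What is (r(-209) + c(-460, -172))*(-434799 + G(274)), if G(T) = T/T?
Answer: 1041168160396/115 ≈ 9.0536e+9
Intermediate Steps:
G(T) = 1
r(A) = 1515 - 3*A² (r(A) = -3*(A*A - 505) = -3*(A² - 505) = -3*(-505 + A²) = 1515 - 3*A²)
(r(-209) + c(-460, -172))*(-434799 + G(274)) = ((1515 - 3*(-209)²) + (1 + (-172)² - 460*(-172) - 172/(-460)))*(-434799 + 1) = ((1515 - 3*43681) + (1 + 29584 + 79120 - 172*(-1/460)))*(-434798) = ((1515 - 131043) + (1 + 29584 + 79120 + 43/115))*(-434798) = (-129528 + 12501118/115)*(-434798) = -2394602/115*(-434798) = 1041168160396/115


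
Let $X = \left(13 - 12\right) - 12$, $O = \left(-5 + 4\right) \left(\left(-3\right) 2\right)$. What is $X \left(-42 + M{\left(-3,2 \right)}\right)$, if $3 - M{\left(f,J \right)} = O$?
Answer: $495$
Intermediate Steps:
$O = 6$ ($O = \left(-1\right) \left(-6\right) = 6$)
$X = -11$ ($X = 1 - 12 = -11$)
$M{\left(f,J \right)} = -3$ ($M{\left(f,J \right)} = 3 - 6 = -3$)
$X \left(-42 + M{\left(-3,2 \right)}\right) = - 11 \left(-42 - 3\right) = \left(-11\right) \left(-45\right) = 495$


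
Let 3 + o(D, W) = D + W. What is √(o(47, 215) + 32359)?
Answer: √32618 ≈ 180.60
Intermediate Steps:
o(D, W) = -3 + D + W (o(D, W) = -3 + (D + W) = -3 + D + W)
√(o(47, 215) + 32359) = √((-3 + 47 + 215) + 32359) = √(259 + 32359) = √32618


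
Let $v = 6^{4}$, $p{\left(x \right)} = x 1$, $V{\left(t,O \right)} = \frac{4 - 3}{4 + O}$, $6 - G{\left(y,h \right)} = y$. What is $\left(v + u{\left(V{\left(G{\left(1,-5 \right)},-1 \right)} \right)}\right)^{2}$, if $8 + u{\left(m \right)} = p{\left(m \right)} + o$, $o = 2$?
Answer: $\frac{14984641}{9} \approx 1.665 \cdot 10^{6}$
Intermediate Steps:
$G{\left(y,h \right)} = 6 - y$
$V{\left(t,O \right)} = \frac{1}{4 + O}$ ($V{\left(t,O \right)} = 1 \frac{1}{4 + O} = \frac{1}{4 + O}$)
$p{\left(x \right)} = x$
$u{\left(m \right)} = -6 + m$ ($u{\left(m \right)} = -8 + \left(m + 2\right) = -8 + \left(2 + m\right) = -6 + m$)
$v = 1296$
$\left(v + u{\left(V{\left(G{\left(1,-5 \right)},-1 \right)} \right)}\right)^{2} = \left(1296 - \left(6 - \frac{1}{4 - 1}\right)\right)^{2} = \left(1296 - \left(6 - \frac{1}{3}\right)\right)^{2} = \left(1296 + \left(-6 + \frac{1}{3}\right)\right)^{2} = \left(1296 - \frac{17}{3}\right)^{2} = \left(\frac{3871}{3}\right)^{2} = \frac{14984641}{9}$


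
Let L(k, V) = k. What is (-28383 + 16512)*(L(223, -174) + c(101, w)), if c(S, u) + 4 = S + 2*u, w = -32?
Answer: -3038976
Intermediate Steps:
c(S, u) = -4 + S + 2*u (c(S, u) = -4 + (S + 2*u) = -4 + S + 2*u)
(-28383 + 16512)*(L(223, -174) + c(101, w)) = (-28383 + 16512)*(223 + (-4 + 101 + 2*(-32))) = -11871*(223 + (-4 + 101 - 64)) = -11871*(223 + 33) = -11871*256 = -3038976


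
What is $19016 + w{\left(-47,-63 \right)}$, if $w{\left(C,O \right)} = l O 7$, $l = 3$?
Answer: $17693$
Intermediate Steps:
$w{\left(C,O \right)} = 21 O$ ($w{\left(C,O \right)} = 3 O 7 = 21 O$)
$19016 + w{\left(-47,-63 \right)} = 19016 + 21 \left(-63\right) = 19016 - 1323 = 17693$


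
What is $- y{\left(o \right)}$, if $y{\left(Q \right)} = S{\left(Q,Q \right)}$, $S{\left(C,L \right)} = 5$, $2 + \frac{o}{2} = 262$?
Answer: $-5$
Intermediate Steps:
$o = 520$ ($o = -4 + 2 \cdot 262 = -4 + 524 = 520$)
$y{\left(Q \right)} = 5$
$- y{\left(o \right)} = \left(-1\right) 5 = -5$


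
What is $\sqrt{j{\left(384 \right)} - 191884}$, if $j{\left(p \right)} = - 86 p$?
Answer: $2 i \sqrt{56227} \approx 474.24 i$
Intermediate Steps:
$\sqrt{j{\left(384 \right)} - 191884} = \sqrt{\left(-86\right) 384 - 191884} = \sqrt{-33024 - 191884} = \sqrt{-224908} = 2 i \sqrt{56227}$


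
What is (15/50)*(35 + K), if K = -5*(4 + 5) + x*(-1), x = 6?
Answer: -24/5 ≈ -4.8000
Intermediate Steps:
K = -51 (K = -5*(4 + 5) + 6*(-1) = -5*9 - 6 = -45 - 6 = -51)
(15/50)*(35 + K) = (15/50)*(35 - 51) = (15*(1/50))*(-16) = (3/10)*(-16) = -24/5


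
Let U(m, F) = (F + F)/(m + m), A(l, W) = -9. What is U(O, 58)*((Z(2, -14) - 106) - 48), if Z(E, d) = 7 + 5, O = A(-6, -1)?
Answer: 8236/9 ≈ 915.11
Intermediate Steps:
O = -9
U(m, F) = F/m (U(m, F) = (2*F)/((2*m)) = (2*F)*(1/(2*m)) = F/m)
Z(E, d) = 12
U(O, 58)*((Z(2, -14) - 106) - 48) = (58/(-9))*((12 - 106) - 48) = (58*(-1/9))*(-94 - 48) = -58/9*(-142) = 8236/9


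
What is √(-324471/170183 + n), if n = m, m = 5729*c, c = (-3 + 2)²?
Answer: 4*√61342282097/13091 ≈ 75.678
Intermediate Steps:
c = 1 (c = (-1)² = 1)
m = 5729 (m = 5729*1 = 5729)
n = 5729
√(-324471/170183 + n) = √(-324471/170183 + 5729) = √(974653936/170183) = 4*√61342282097/13091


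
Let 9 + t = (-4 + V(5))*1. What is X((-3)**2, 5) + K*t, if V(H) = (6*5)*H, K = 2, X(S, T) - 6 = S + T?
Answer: 294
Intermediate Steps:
X(S, T) = 6 + S + T (X(S, T) = 6 + (S + T) = 6 + S + T)
V(H) = 30*H
t = 137 (t = -9 + (-4 + 30*5)*1 = -9 + (-4 + 150)*1 = -9 + 146*1 = -9 + 146 = 137)
X((-3)**2, 5) + K*t = (6 + (-3)**2 + 5) + 2*137 = (6 + 9 + 5) + 274 = 20 + 274 = 294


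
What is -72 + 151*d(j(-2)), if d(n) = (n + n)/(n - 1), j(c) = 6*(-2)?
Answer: 2688/13 ≈ 206.77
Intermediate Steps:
j(c) = -12
d(n) = 2*n/(-1 + n) (d(n) = (2*n)/(-1 + n) = 2*n/(-1 + n))
-72 + 151*d(j(-2)) = -72 + 151*(2*(-12)/(-1 - 12)) = -72 + 151*(2*(-12)/(-13)) = -72 + 151*(2*(-12)*(-1/13)) = -72 + 151*(24/13) = -72 + 3624/13 = 2688/13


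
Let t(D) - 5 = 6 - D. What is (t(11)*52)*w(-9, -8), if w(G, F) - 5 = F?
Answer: 0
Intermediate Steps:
w(G, F) = 5 + F
t(D) = 11 - D (t(D) = 5 + (6 - D) = 11 - D)
(t(11)*52)*w(-9, -8) = ((11 - 1*11)*52)*(5 - 8) = ((11 - 11)*52)*(-3) = (0*52)*(-3) = 0*(-3) = 0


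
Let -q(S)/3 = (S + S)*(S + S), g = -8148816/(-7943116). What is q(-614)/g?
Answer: -748630739884/169767 ≈ -4.4098e+6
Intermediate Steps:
g = 2037204/1985779 (g = -8148816*(-1/7943116) = 2037204/1985779 ≈ 1.0259)
q(S) = -12*S² (q(S) = -3*(S + S)*(S + S) = -3*2*S*2*S = -12*S²)
q(-614)/g = (-12*(-614)²)/(2037204/1985779) = -12*376996*(1985779/2037204) = -4523952*1985779/2037204 = -748630739884/169767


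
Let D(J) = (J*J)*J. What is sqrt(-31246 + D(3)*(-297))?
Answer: I*sqrt(39265) ≈ 198.15*I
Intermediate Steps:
D(J) = J**3 (D(J) = J**2*J = J**3)
sqrt(-31246 + D(3)*(-297)) = sqrt(-31246 + 3**3*(-297)) = sqrt(-31246 + 27*(-297)) = sqrt(-31246 - 8019) = sqrt(-39265) = I*sqrt(39265)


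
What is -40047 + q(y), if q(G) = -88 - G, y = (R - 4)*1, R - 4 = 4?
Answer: -40139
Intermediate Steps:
R = 8 (R = 4 + 4 = 8)
y = 4 (y = (8 - 4)*1 = 4*1 = 4)
-40047 + q(y) = -40047 + (-88 - 1*4) = -40047 + (-88 - 4) = -40047 - 92 = -40139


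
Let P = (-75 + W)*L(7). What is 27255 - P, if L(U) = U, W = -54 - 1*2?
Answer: 28172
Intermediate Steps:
W = -56 (W = -54 - 2 = -56)
P = -917 (P = (-75 - 56)*7 = -131*7 = -917)
27255 - P = 27255 - 1*(-917) = 27255 + 917 = 28172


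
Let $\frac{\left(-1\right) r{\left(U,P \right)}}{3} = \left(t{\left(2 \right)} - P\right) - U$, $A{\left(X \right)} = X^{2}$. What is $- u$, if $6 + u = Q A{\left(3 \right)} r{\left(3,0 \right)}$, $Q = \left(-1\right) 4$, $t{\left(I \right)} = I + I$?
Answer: $-102$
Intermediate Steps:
$t{\left(I \right)} = 2 I$
$Q = -4$
$r{\left(U,P \right)} = -12 + 3 P + 3 U$ ($r{\left(U,P \right)} = - 3 \left(\left(2 \cdot 2 - P\right) - U\right) = - 3 \left(\left(4 - P\right) - U\right) = - 3 \left(4 - P - U\right) = -12 + 3 P + 3 U$)
$u = 102$ ($u = -6 + - 4 \cdot 3^{2} \left(-12 + 3 \cdot 0 + 3 \cdot 3\right) = -6 + \left(-4\right) 9 \left(-12 + 0 + 9\right) = -6 - -108 = -6 + 108 = 102$)
$- u = \left(-1\right) 102 = -102$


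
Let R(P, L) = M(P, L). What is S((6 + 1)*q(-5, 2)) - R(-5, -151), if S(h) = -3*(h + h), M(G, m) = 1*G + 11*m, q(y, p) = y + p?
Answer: 1792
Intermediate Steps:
q(y, p) = p + y
M(G, m) = G + 11*m
R(P, L) = P + 11*L
S(h) = -6*h
S((6 + 1)*q(-5, 2)) - R(-5, -151) = -6*(6 + 1)*(2 - 5) - (-5 + 11*(-151)) = -42*(-3) - (-5 - 1661) = -6*(-21) - 1*(-1666) = 126 + 1666 = 1792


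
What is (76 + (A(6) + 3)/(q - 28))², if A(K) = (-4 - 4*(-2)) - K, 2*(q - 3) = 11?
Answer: 8773444/1521 ≈ 5768.2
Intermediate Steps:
q = 17/2 (q = 3 + (½)*11 = 3 + 11/2 = 17/2 ≈ 8.5000)
A(K) = 4 - K (A(K) = (-4 + 8) - K = 4 - K)
(76 + (A(6) + 3)/(q - 28))² = (76 + ((4 - 1*6) + 3)/(17/2 - 28))² = (76 + ((4 - 6) + 3)/(-39/2))² = (76 + (-2 + 3)*(-2/39))² = (76 + 1*(-2/39))² = (76 - 2/39)² = (2962/39)² = 8773444/1521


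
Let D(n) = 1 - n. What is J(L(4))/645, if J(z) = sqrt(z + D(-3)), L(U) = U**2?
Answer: 2*sqrt(5)/645 ≈ 0.0069335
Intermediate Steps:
J(z) = sqrt(4 + z) (J(z) = sqrt(z + (1 - 1*(-3))) = sqrt(z + (1 + 3)) = sqrt(z + 4) = sqrt(4 + z))
J(L(4))/645 = sqrt(4 + 4**2)/645 = sqrt(4 + 16)*(1/645) = sqrt(20)*(1/645) = (2*sqrt(5))*(1/645) = 2*sqrt(5)/645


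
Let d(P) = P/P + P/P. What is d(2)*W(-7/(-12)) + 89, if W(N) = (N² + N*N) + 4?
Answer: 3541/36 ≈ 98.361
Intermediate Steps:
d(P) = 2 (d(P) = 1 + 1 = 2)
W(N) = 4 + 2*N² (W(N) = (N² + N²) + 4 = 2*N² + 4 = 4 + 2*N²)
d(2)*W(-7/(-12)) + 89 = 2*(4 + 2*(-7/(-12))²) + 89 = 2*(4 + 2*(-7*(-1/12))²) + 89 = 2*(4 + 2*(7/12)²) + 89 = 2*(4 + 2*(49/144)) + 89 = 2*(4 + 49/72) + 89 = 2*(337/72) + 89 = 337/36 + 89 = 3541/36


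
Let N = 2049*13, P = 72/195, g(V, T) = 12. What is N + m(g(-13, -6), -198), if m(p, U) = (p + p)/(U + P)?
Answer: 57029557/2141 ≈ 26637.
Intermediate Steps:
P = 24/65 (P = 72*(1/195) = 24/65 ≈ 0.36923)
m(p, U) = 2*p/(24/65 + U) (m(p, U) = (p + p)/(U + 24/65) = (2*p)/(24/65 + U) = 2*p/(24/65 + U))
N = 26637
N + m(g(-13, -6), -198) = 26637 + 130*12/(24 + 65*(-198)) = 26637 + 130*12/(24 - 12870) = 26637 + 130*12/(-12846) = 26637 + 130*12*(-1/12846) = 26637 - 260/2141 = 57029557/2141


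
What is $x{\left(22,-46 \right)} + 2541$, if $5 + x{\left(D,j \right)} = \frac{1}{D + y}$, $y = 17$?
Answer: $\frac{98905}{39} \approx 2536.0$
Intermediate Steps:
$x{\left(D,j \right)} = -5 + \frac{1}{17 + D}$ ($x{\left(D,j \right)} = -5 + \frac{1}{D + 17} = -5 + \frac{1}{17 + D}$)
$x{\left(22,-46 \right)} + 2541 = \frac{-84 - 110}{17 + 22} + 2541 = \frac{-84 - 110}{39} + 2541 = \frac{1}{39} \left(-194\right) + 2541 = - \frac{194}{39} + 2541 = \frac{98905}{39}$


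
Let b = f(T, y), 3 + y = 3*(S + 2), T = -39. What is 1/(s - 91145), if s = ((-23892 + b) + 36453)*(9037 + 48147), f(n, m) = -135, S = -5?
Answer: 1/710477239 ≈ 1.4075e-9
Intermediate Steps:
y = -12 (y = -3 + 3*(-5 + 2) = -3 + 3*(-3) = -3 - 9 = -12)
b = -135
s = 710568384 (s = ((-23892 - 135) + 36453)*(9037 + 48147) = (-24027 + 36453)*57184 = 12426*57184 = 710568384)
1/(s - 91145) = 1/(710568384 - 91145) = 1/710477239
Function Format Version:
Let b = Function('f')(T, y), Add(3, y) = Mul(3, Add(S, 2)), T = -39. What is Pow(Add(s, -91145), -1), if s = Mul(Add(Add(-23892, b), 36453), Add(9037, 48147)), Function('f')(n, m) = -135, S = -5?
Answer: Rational(1, 710477239) ≈ 1.4075e-9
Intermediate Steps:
y = -12 (y = Add(-3, Mul(3, Add(-5, 2))) = Add(-3, Mul(3, -3)) = Add(-3, -9) = -12)
b = -135
s = 710568384 (s = Mul(Add(Add(-23892, -135), 36453), Add(9037, 48147)) = Mul(Add(-24027, 36453), 57184) = Mul(12426, 57184) = 710568384)
Pow(Add(s, -91145), -1) = Pow(Add(710568384, -91145), -1) = Pow(710477239, -1) = Rational(1, 710477239)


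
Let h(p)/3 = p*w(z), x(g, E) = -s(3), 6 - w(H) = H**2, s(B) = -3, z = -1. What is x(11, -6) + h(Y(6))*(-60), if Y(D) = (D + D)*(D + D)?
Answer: -129597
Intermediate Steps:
Y(D) = 4*D**2 (Y(D) = (2*D)*(2*D) = 4*D**2)
w(H) = 6 - H**2
x(g, E) = 3 (x(g, E) = -1*(-3) = 3)
h(p) = 15*p (h(p) = 3*(p*(6 - 1*(-1)**2)) = 3*(p*(6 - 1*1)) = 3*(p*(6 - 1)) = 3*(p*5) = 3*(5*p) = 15*p)
x(11, -6) + h(Y(6))*(-60) = 3 + (15*(4*6**2))*(-60) = 3 + (15*(4*36))*(-60) = 3 + (15*144)*(-60) = 3 + 2160*(-60) = 3 - 129600 = -129597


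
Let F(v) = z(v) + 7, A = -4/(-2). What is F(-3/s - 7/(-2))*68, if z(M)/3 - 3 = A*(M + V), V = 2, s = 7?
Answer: 22100/7 ≈ 3157.1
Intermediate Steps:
A = 2 (A = -4*(-½) = 2)
z(M) = 21 + 6*M (z(M) = 9 + 3*(2*(M + 2)) = 9 + 3*(2*(2 + M)) = 9 + 3*(4 + 2*M) = 9 + (12 + 6*M) = 21 + 6*M)
F(v) = 28 + 6*v (F(v) = (21 + 6*v) + 7 = 28 + 6*v)
F(-3/s - 7/(-2))*68 = (28 + 6*(-3/7 - 7/(-2)))*68 = (28 + 6*(-3*⅐ - 7*(-½)))*68 = (28 + 6*(-3/7 + 7/2))*68 = (28 + 6*(43/14))*68 = (28 + 129/7)*68 = (325/7)*68 = 22100/7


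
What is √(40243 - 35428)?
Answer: 3*√535 ≈ 69.390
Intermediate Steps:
√(40243 - 35428) = √4815 = 3*√535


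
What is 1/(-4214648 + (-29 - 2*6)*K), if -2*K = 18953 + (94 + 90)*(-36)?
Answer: -2/7923807 ≈ -2.5240e-7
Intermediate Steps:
K = -12329/2 (K = -(18953 + (94 + 90)*(-36))/2 = -(18953 + 184*(-36))/2 = -(18953 - 6624)/2 = -½*12329 = -12329/2 ≈ -6164.5)
1/(-4214648 + (-29 - 2*6)*K) = 1/(-4214648 + (-29 - 2*6)*(-12329/2)) = 1/(-4214648 + (-29 - 12)*(-12329/2)) = 1/(-4214648 - 41*(-12329/2)) = 1/(-4214648 + 505489/2) = 1/(-7923807/2) = -2/7923807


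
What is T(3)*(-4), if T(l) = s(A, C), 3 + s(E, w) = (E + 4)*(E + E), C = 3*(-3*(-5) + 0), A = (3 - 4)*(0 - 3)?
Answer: -156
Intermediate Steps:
A = 3 (A = -1*(-3) = 3)
C = 45 (C = 3*(15 + 0) = 3*15 = 45)
s(E, w) = -3 + 2*E*(4 + E) (s(E, w) = -3 + (E + 4)*(E + E) = -3 + (4 + E)*(2*E) = -3 + 2*E*(4 + E))
T(l) = 39 (T(l) = -3 + 2*3² + 8*3 = -3 + 2*9 + 24 = -3 + 18 + 24 = 39)
T(3)*(-4) = 39*(-4) = -156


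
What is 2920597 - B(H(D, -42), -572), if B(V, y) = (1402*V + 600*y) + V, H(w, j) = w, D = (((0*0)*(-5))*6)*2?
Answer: 3263797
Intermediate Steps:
D = 0 (D = ((0*(-5))*6)*2 = (0*6)*2 = 0*2 = 0)
B(V, y) = 600*y + 1403*V (B(V, y) = (600*y + 1402*V) + V = 600*y + 1403*V)
2920597 - B(H(D, -42), -572) = 2920597 - (600*(-572) + 1403*0) = 2920597 - (-343200 + 0) = 2920597 - 1*(-343200) = 2920597 + 343200 = 3263797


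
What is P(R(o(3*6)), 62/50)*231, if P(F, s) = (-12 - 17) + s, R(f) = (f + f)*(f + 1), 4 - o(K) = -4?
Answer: -160314/25 ≈ -6412.6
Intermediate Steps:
o(K) = 8 (o(K) = 4 - 1*(-4) = 4 + 4 = 8)
R(f) = 2*f*(1 + f) (R(f) = (2*f)*(1 + f) = 2*f*(1 + f))
P(F, s) = -29 + s
P(R(o(3*6)), 62/50)*231 = (-29 + 62/50)*231 = (-29 + 62*(1/50))*231 = (-29 + 31/25)*231 = -694/25*231 = -160314/25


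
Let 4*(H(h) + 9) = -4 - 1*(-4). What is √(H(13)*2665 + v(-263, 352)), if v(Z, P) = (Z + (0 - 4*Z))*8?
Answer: I*√17673 ≈ 132.94*I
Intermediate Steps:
H(h) = -9 (H(h) = -9 + (-4 - 1*(-4))/4 = -9 + (-4 + 4)/4 = -9 + (¼)*0 = -9 + 0 = -9)
v(Z, P) = -24*Z (v(Z, P) = (Z - 4*Z)*8 = -3*Z*8 = -24*Z)
√(H(13)*2665 + v(-263, 352)) = √(-9*2665 - 24*(-263)) = √(-23985 + 6312) = √(-17673) = I*√17673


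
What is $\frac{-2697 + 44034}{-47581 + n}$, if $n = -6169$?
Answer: $- \frac{41337}{53750} \approx -0.76906$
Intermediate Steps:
$\frac{-2697 + 44034}{-47581 + n} = \frac{-2697 + 44034}{-47581 - 6169} = \frac{41337}{-53750} = 41337 \left(- \frac{1}{53750}\right) = - \frac{41337}{53750}$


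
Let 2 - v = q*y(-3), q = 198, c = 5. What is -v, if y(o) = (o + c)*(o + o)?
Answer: -2378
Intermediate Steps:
y(o) = 2*o*(5 + o) (y(o) = (o + 5)*(o + o) = (5 + o)*(2*o) = 2*o*(5 + o))
v = 2378 (v = 2 - 198*2*(-3)*(5 - 3) = 2 - 198*2*(-3)*2 = 2 - 198*(-12) = 2 - 1*(-2376) = 2 + 2376 = 2378)
-v = -1*2378 = -2378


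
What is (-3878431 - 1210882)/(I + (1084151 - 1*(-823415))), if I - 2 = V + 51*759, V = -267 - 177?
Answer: -5089313/1945833 ≈ -2.6155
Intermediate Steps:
V = -444
I = 38267 (I = 2 + (-444 + 51*759) = 2 + (-444 + 38709) = 2 + 38265 = 38267)
(-3878431 - 1210882)/(I + (1084151 - 1*(-823415))) = (-3878431 - 1210882)/(38267 + (1084151 - 1*(-823415))) = -5089313/(38267 + (1084151 + 823415)) = -5089313/(38267 + 1907566) = -5089313/1945833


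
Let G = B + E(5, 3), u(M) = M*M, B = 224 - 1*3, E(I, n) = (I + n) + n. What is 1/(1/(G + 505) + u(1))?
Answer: 737/738 ≈ 0.99864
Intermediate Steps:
E(I, n) = I + 2*n
B = 221 (B = 224 - 3 = 221)
u(M) = M**2
G = 232 (G = 221 + (5 + 2*3) = 221 + (5 + 6) = 221 + 11 = 232)
1/(1/(G + 505) + u(1)) = 1/(1/(232 + 505) + 1**2) = 1/(1/737 + 1) = 1/(738/737) = 737/738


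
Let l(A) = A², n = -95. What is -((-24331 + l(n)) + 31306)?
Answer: -16000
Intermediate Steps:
-((-24331 + l(n)) + 31306) = -((-24331 + (-95)²) + 31306) = -((-24331 + 9025) + 31306) = -(-15306 + 31306) = -1*16000 = -16000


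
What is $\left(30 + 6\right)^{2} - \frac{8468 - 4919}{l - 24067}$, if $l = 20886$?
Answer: $\frac{4126125}{3181} \approx 1297.1$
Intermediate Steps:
$\left(30 + 6\right)^{2} - \frac{8468 - 4919}{l - 24067} = \left(30 + 6\right)^{2} - \frac{8468 - 4919}{20886 - 24067} = 36^{2} - \frac{3549}{-3181} = 1296 - 3549 \left(- \frac{1}{3181}\right) = 1296 - - \frac{3549}{3181} = 1296 + \frac{3549}{3181} = \frac{4126125}{3181}$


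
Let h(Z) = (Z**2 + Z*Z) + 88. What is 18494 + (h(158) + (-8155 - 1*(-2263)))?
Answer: 62618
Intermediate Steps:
h(Z) = 88 + 2*Z**2 (h(Z) = (Z**2 + Z**2) + 88 = 2*Z**2 + 88 = 88 + 2*Z**2)
18494 + (h(158) + (-8155 - 1*(-2263))) = 18494 + ((88 + 2*158**2) + (-8155 - 1*(-2263))) = 18494 + ((88 + 2*24964) + (-8155 + 2263)) = 18494 + ((88 + 49928) - 5892) = 18494 + (50016 - 5892) = 18494 + 44124 = 62618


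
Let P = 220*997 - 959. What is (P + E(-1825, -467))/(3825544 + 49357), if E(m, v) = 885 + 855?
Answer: 220121/3874901 ≈ 0.056807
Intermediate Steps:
P = 218381 (P = 219340 - 959 = 218381)
E(m, v) = 1740
(P + E(-1825, -467))/(3825544 + 49357) = (218381 + 1740)/(3825544 + 49357) = 220121/3874901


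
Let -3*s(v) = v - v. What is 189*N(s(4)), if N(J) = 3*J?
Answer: 0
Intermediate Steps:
s(v) = 0 (s(v) = -(v - v)/3 = -⅓*0 = 0)
189*N(s(4)) = 189*(3*0) = 189*0 = 0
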